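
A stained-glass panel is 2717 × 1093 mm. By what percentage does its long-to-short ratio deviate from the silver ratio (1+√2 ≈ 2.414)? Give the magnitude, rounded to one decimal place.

3.0%

Ratio = 2717 / 1093 ≈ 2.4858.
Ideal silver ratio ≈ 2.4142. |2.4858 − 2.4142| / 2.4142 ≈ 2.97% → 3.0%.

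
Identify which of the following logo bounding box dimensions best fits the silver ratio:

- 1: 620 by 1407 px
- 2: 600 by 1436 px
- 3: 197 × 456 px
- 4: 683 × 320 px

2

Target silver ratio ≈ 2.414.
1: 2.269 (Δ0.145)  2: 2.393 (Δ0.021)  3: 2.315 (Δ0.099)  4: 2.134 (Δ0.280)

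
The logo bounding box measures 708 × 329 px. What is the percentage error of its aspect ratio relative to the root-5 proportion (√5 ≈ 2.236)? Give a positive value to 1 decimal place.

3.8%

Ratio = 708 / 329 ≈ 2.1520.
Ideal root-5 ≈ 2.2361. |2.1520 − 2.2361| / 2.2361 ≈ 3.76% → 3.8%.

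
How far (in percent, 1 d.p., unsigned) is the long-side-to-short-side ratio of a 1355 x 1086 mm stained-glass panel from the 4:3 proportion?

6.4%

Ratio = 1355 / 1086 ≈ 1.2477.
Ideal 4:3 ≈ 1.3333. |1.2477 − 1.3333| / 1.3333 ≈ 6.42% → 6.4%.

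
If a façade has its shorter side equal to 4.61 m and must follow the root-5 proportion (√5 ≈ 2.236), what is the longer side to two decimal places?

10.31 m

root-5 ≈ 2.23607.
Longer side = 4.61 × 2.23607 ≈ 10.3083 → 10.31 m.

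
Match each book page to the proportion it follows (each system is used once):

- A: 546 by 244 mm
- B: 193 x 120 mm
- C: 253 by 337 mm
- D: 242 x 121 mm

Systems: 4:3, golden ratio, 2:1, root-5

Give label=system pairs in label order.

A=root-5, B=golden ratio, C=4:3, D=2:1

A = 546/244 ≈ 2.238 → root-5 (2.236)
B = 193/120 ≈ 1.608 → golden ratio (1.618)
C = 337/253 ≈ 1.332 → 4:3 (1.333)
D = 242/121 ≈ 2.000 → 2:1 (2.000)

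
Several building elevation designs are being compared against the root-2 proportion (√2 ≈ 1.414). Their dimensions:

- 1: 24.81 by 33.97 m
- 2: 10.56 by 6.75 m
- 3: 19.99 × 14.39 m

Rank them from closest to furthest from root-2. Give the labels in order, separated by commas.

Ratios: 1 = 33.97 / 24.81 ≈ 1.369; 2 = 10.56 / 6.75 ≈ 1.564; 3 = 19.99 / 14.39 ≈ 1.389.
|Δ from 1.414|: 1 0.045; 2 0.150; 3 0.025.

3, 1, 2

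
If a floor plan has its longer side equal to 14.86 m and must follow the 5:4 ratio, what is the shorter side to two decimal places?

5:4 = 1.25000.
Shorter side = 14.86 ÷ 1.25000 ≈ 11.8880 → 11.89 m.

11.89 m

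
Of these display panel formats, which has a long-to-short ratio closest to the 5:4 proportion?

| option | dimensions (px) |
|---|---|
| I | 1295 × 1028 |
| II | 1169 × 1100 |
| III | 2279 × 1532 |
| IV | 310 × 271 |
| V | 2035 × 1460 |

Target 5:4 ≈ 1.250.
I: 1.260 (Δ0.010)  II: 1.063 (Δ0.187)  III: 1.488 (Δ0.238)  IV: 1.144 (Δ0.106)  V: 1.394 (Δ0.144)

I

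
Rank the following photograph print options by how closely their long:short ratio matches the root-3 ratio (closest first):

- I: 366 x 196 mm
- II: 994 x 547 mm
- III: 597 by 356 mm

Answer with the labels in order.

III, II, I

I: 366/196 ≈ 1.867 → |1.867 − 1.732| = 0.135
II: 994/547 ≈ 1.817 → |1.817 − 1.732| = 0.085
III: 597/356 ≈ 1.677 → |1.677 − 1.732| = 0.055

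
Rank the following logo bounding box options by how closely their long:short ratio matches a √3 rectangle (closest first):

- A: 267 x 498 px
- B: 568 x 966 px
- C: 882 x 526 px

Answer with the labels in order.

B, C, A

A: 498/267 ≈ 1.865 → |1.865 − 1.732| = 0.133
B: 966/568 ≈ 1.701 → |1.701 − 1.732| = 0.031
C: 882/526 ≈ 1.677 → |1.677 − 1.732| = 0.055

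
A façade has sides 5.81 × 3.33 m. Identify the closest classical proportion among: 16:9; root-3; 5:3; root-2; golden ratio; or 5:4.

root-3

Ratio = 5.81 / 3.33 ≈ 1.745.
Distances: 16:9 1.778 (Δ 0.033); root-3 1.732 (Δ 0.013); 5:3 1.667 (Δ 0.078); root-2 1.414 (Δ 0.331); golden ratio 1.618 (Δ 0.127); 5:4 1.250 (Δ 0.495).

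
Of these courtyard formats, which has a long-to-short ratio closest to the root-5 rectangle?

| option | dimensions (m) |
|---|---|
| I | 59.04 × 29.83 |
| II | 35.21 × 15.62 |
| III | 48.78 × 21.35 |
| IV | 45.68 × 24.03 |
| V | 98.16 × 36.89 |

II

Target root-5 ≈ 2.236.
I: 1.979 (Δ0.257)  II: 2.254 (Δ0.018)  III: 2.285 (Δ0.049)  IV: 1.901 (Δ0.335)  V: 2.661 (Δ0.425)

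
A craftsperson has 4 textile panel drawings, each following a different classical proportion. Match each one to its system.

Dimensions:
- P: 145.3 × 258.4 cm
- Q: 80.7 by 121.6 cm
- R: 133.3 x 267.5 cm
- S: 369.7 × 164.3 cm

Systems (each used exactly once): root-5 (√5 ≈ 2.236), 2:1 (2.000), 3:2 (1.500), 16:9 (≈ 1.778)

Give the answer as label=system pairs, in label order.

Ratios: P ≈ 1.778; Q ≈ 1.507; R ≈ 2.007; S ≈ 2.250.
Targets: root-5 ≈ 2.236; 2:1 ≈ 2.000; 3:2 ≈ 1.500; 16:9 ≈ 1.778.

P=16:9, Q=3:2, R=2:1, S=root-5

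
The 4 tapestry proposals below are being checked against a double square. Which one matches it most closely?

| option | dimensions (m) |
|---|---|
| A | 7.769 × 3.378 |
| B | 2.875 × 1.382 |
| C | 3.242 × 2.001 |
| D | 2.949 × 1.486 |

D

Ratios (long/short): A ≈ 2.300; B ≈ 2.080; C ≈ 1.620; D ≈ 1.985.
2:1 ≈ 2.000; option D is nearest (Δ 0.015).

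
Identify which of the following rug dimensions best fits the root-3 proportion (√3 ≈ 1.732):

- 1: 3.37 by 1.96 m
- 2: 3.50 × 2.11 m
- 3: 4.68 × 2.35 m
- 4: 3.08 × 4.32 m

1

Target root-3 ≈ 1.732.
1: 1.719 (Δ0.013)  2: 1.659 (Δ0.073)  3: 1.991 (Δ0.259)  4: 1.403 (Δ0.329)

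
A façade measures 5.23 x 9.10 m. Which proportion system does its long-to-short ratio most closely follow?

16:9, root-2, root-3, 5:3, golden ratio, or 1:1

Ratio = 9.10 / 5.23 ≈ 1.740.
Distances: 16:9 1.778 (Δ 0.038); root-2 1.414 (Δ 0.326); root-3 1.732 (Δ 0.008); 5:3 1.667 (Δ 0.073); golden ratio 1.618 (Δ 0.122); 1:1 1.000 (Δ 0.740).

root-3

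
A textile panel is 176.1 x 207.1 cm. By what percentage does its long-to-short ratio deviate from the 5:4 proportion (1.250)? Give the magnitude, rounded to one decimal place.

5.9%

Ratio = 207.1 / 176.1 ≈ 1.1760.
Ideal 5:4 = 1.2500. |1.1760 − 1.2500| / 1.2500 ≈ 5.92% → 5.9%.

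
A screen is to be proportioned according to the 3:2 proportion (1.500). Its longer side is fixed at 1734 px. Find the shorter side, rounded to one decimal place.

1156.0 px

3:2 = 1.50000.
Shorter side = 1734 ÷ 1.50000 ≈ 1156.000 → 1156.0 px.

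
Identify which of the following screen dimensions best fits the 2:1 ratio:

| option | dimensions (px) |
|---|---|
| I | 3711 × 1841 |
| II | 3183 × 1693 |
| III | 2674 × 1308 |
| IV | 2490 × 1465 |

I

Target 2:1 ≈ 2.000.
I: 2.016 (Δ0.016)  II: 1.880 (Δ0.120)  III: 2.044 (Δ0.044)  IV: 1.700 (Δ0.300)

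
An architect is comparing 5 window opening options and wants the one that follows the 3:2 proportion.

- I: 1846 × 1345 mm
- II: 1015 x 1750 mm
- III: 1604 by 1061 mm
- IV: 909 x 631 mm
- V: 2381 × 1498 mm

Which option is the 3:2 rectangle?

III

Target 3:2 ≈ 1.500.
I: 1.372 (Δ0.128)  II: 1.724 (Δ0.224)  III: 1.512 (Δ0.012)  IV: 1.441 (Δ0.059)  V: 1.589 (Δ0.089)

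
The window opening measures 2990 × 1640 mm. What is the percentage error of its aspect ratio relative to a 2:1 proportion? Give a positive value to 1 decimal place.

8.8%

Ratio = 2990 / 1640 ≈ 1.8232.
Ideal 2:1 = 2.0000. |1.8232 − 2.0000| / 2.0000 ≈ 8.84% → 8.8%.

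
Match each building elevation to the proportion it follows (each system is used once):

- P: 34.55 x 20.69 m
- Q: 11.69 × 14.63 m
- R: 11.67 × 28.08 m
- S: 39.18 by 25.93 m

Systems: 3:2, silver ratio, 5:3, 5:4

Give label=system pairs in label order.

Ratios: P ≈ 1.670; Q ≈ 1.251; R ≈ 2.406; S ≈ 1.511.
Targets: 3:2 ≈ 1.500; silver ratio ≈ 2.414; 5:3 ≈ 1.667; 5:4 ≈ 1.250.

P=5:3, Q=5:4, R=silver ratio, S=3:2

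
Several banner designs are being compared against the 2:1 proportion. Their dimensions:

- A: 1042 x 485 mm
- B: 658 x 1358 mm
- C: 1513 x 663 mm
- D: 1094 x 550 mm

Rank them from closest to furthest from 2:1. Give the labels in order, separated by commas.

D, B, A, C

A: 1042/485 ≈ 2.148 → |2.148 − 2.000| = 0.148
B: 1358/658 ≈ 2.064 → |2.064 − 2.000| = 0.064
C: 1513/663 ≈ 2.282 → |2.282 − 2.000| = 0.282
D: 1094/550 ≈ 1.989 → |1.989 − 2.000| = 0.011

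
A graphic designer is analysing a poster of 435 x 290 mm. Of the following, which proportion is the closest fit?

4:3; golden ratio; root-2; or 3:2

3:2

435/290 ≈ 1.500. Nearest candidates are 3:2 (1.500, off by 0.000) and root-2 (1.414, off by 0.086).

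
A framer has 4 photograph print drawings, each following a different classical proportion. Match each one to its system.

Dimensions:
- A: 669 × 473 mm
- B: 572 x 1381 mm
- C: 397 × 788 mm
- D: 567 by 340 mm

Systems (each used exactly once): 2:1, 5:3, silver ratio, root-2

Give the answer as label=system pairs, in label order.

A=root-2, B=silver ratio, C=2:1, D=5:3

A = 669/473 ≈ 1.414 → root-2 (1.414)
B = 1381/572 ≈ 2.414 → silver ratio (2.414)
C = 788/397 ≈ 1.985 → 2:1 (2.000)
D = 567/340 ≈ 1.668 → 5:3 (1.667)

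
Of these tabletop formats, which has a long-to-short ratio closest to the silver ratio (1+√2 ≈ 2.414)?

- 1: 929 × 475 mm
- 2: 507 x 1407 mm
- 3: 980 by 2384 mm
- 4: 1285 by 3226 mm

3

Ratios (long/short): 1 ≈ 1.956; 2 ≈ 2.775; 3 ≈ 2.433; 4 ≈ 2.511.
silver ratio ≈ 2.414; option 3 is nearest (Δ 0.019).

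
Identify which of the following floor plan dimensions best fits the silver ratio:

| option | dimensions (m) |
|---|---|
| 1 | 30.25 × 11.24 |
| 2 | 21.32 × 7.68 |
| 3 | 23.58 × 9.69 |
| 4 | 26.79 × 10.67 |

Target silver ratio ≈ 2.414.
1: 2.691 (Δ0.277)  2: 2.776 (Δ0.362)  3: 2.433 (Δ0.019)  4: 2.511 (Δ0.097)

3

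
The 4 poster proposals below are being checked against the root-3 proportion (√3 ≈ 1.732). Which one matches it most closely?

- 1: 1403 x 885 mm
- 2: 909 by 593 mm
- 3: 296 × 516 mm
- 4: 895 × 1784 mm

Target root-3 ≈ 1.732.
1: 1.585 (Δ0.147)  2: 1.533 (Δ0.199)  3: 1.743 (Δ0.011)  4: 1.993 (Δ0.261)

3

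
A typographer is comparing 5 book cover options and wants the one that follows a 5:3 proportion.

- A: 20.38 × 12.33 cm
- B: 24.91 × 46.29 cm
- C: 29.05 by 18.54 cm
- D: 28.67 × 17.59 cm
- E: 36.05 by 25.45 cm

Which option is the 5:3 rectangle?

A

Ratios (long/short): A ≈ 1.653; B ≈ 1.858; C ≈ 1.567; D ≈ 1.630; E ≈ 1.417.
5:3 ≈ 1.667; option A is nearest (Δ 0.014).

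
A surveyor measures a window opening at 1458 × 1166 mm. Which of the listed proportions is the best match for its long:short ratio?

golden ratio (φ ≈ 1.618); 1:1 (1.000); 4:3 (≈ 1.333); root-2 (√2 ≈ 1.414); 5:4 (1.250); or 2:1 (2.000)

Ratio = 1458 / 1166 ≈ 1.250.
Distances: golden ratio 1.618 (Δ 0.368); 1:1 1.000 (Δ 0.250); 4:3 1.333 (Δ 0.083); root-2 1.414 (Δ 0.164); 5:4 1.250 (Δ 0.000); 2:1 2.000 (Δ 0.750).

5:4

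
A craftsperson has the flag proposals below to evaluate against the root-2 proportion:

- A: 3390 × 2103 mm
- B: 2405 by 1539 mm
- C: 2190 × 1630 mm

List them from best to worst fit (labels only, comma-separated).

Ratios: A = 3390 / 2103 ≈ 1.612; B = 2405 / 1539 ≈ 1.563; C = 2190 / 1630 ≈ 1.344.
|Δ from 1.414|: A 0.198; B 0.149; C 0.070.

C, B, A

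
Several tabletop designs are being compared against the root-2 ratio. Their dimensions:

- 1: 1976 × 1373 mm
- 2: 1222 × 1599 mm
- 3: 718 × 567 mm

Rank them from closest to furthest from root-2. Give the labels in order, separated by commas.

1, 2, 3

1: 1976/1373 ≈ 1.439 → |1.439 − 1.414| = 0.025
2: 1599/1222 ≈ 1.309 → |1.309 − 1.414| = 0.105
3: 718/567 ≈ 1.266 → |1.266 − 1.414| = 0.148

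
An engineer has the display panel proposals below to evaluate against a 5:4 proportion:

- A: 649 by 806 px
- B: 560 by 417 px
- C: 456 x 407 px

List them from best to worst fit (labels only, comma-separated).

A: 806/649 ≈ 1.242 → |1.242 − 1.250| = 0.008
B: 560/417 ≈ 1.343 → |1.343 − 1.250| = 0.093
C: 456/407 ≈ 1.120 → |1.120 − 1.250| = 0.130

A, B, C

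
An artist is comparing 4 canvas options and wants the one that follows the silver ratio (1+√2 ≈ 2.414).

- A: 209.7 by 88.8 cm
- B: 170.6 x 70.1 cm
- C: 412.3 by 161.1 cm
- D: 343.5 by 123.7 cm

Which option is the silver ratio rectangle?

Target silver ratio ≈ 2.414.
A: 2.361 (Δ0.053)  B: 2.434 (Δ0.020)  C: 2.559 (Δ0.145)  D: 2.777 (Δ0.363)

B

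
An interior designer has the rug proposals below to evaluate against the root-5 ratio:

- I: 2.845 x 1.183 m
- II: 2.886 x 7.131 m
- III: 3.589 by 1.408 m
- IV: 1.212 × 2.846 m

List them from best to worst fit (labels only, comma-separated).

Ratios: I = 2.845 / 1.183 ≈ 2.405; II = 7.131 / 2.886 ≈ 2.471; III = 3.589 / 1.408 ≈ 2.549; IV = 2.846 / 1.212 ≈ 2.348.
|Δ from 2.236|: I 0.169; II 0.235; III 0.313; IV 0.112.

IV, I, II, III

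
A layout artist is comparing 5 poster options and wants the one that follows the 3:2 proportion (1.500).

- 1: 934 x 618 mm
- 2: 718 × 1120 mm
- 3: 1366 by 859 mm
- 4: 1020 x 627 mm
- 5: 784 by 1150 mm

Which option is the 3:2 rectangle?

Target 3:2 ≈ 1.500.
1: 1.511 (Δ0.011)  2: 1.560 (Δ0.060)  3: 1.590 (Δ0.090)  4: 1.627 (Δ0.127)  5: 1.467 (Δ0.033)

1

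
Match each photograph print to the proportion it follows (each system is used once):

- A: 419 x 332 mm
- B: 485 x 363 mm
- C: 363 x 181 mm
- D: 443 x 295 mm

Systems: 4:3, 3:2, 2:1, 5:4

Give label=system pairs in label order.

A=5:4, B=4:3, C=2:1, D=3:2

Ratios: A ≈ 1.262; B ≈ 1.336; C ≈ 2.006; D ≈ 1.502.
Targets: 4:3 ≈ 1.333; 3:2 ≈ 1.500; 2:1 ≈ 2.000; 5:4 ≈ 1.250.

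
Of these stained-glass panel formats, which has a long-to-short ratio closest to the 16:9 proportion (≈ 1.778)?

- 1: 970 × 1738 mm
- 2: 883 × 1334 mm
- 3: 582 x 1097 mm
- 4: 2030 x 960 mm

Ratios (long/short): 1 ≈ 1.792; 2 ≈ 1.511; 3 ≈ 1.885; 4 ≈ 2.115.
16:9 ≈ 1.778; option 1 is nearest (Δ 0.014).

1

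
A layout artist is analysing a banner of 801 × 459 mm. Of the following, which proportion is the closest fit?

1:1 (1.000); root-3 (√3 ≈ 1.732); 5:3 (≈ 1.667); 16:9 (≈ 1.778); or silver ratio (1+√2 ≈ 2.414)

root-3

801/459 ≈ 1.745. Nearest candidates are root-3 (1.732, off by 0.013) and 16:9 (1.778, off by 0.033).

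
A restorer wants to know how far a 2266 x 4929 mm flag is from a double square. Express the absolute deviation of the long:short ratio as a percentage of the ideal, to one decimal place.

Ratio = 4929 / 2266 ≈ 2.1752.
Ideal 2:1 = 2.0000. |2.1752 − 2.0000| / 2.0000 ≈ 8.76% → 8.8%.

8.8%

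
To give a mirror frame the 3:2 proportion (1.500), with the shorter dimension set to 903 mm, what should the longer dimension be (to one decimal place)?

3:2 = 1.50000.
Longer side = 903 × 1.50000 ≈ 1354.500 → 1354.5 mm.

1354.5 mm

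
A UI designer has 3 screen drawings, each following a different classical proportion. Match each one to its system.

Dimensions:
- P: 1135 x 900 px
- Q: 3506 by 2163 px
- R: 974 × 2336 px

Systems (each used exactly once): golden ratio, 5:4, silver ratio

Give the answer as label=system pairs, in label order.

P = 1135/900 ≈ 1.261 → 5:4 (1.250)
Q = 3506/2163 ≈ 1.621 → golden ratio (1.618)
R = 2336/974 ≈ 2.398 → silver ratio (2.414)

P=5:4, Q=golden ratio, R=silver ratio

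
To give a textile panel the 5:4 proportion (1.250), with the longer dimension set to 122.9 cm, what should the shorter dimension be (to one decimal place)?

5:4 = 1.25000.
Shorter side = 122.9 ÷ 1.25000 ≈ 98.320 → 98.3 cm.

98.3 cm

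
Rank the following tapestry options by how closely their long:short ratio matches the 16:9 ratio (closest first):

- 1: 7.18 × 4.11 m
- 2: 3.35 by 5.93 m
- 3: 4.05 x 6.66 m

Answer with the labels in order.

2, 1, 3

Ratios: 1 = 7.18 / 4.11 ≈ 1.747; 2 = 5.93 / 3.35 ≈ 1.770; 3 = 6.66 / 4.05 ≈ 1.644.
|Δ from 1.778|: 1 0.031; 2 0.008; 3 0.134.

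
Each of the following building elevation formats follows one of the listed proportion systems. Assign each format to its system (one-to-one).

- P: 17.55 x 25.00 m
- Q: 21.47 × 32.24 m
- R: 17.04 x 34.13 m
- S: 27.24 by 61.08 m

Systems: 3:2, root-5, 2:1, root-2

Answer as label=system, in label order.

P=root-2, Q=3:2, R=2:1, S=root-5

Ratios: P ≈ 1.425; Q ≈ 1.502; R ≈ 2.003; S ≈ 2.242.
Targets: 3:2 ≈ 1.500; root-5 ≈ 2.236; 2:1 ≈ 2.000; root-2 ≈ 1.414.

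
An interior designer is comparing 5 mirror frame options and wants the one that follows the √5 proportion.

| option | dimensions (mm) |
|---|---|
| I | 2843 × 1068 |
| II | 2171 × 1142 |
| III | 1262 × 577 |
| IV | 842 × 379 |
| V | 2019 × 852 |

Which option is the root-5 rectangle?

Target root-5 ≈ 2.236.
I: 2.662 (Δ0.426)  II: 1.901 (Δ0.335)  III: 2.187 (Δ0.049)  IV: 2.222 (Δ0.014)  V: 2.370 (Δ0.134)

IV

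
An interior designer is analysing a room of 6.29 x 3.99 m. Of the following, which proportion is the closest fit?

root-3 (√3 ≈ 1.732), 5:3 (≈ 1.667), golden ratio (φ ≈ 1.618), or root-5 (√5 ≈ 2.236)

golden ratio

6.29/3.99 ≈ 1.576. Nearest candidates are golden ratio (1.618, off by 0.042) and 5:3 (1.667, off by 0.091).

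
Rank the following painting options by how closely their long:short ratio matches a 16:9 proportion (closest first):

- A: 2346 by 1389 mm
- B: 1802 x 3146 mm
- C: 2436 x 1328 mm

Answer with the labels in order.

A: 2346/1389 ≈ 1.689 → |1.689 − 1.778| = 0.089
B: 3146/1802 ≈ 1.746 → |1.746 − 1.778| = 0.032
C: 2436/1328 ≈ 1.834 → |1.834 − 1.778| = 0.056

B, C, A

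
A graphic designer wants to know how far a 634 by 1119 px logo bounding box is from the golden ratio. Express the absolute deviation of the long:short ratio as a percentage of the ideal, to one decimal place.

Ratio = 1119 / 634 ≈ 1.7650.
Ideal golden ratio ≈ 1.6180. |1.7650 − 1.6180| / 1.6180 ≈ 9.09% → 9.1%.

9.1%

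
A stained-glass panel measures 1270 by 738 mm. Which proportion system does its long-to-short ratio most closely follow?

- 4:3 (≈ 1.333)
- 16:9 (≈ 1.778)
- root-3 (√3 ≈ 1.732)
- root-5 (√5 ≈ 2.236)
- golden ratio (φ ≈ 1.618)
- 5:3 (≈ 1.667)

root-3

1270/738 ≈ 1.721. Nearest candidates are root-3 (1.732, off by 0.011) and 5:3 (1.667, off by 0.054).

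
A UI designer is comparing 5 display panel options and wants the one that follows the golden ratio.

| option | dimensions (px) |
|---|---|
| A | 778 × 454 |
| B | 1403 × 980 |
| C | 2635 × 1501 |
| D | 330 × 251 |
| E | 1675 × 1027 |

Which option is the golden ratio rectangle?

E

Ratios (long/short): A ≈ 1.714; B ≈ 1.432; C ≈ 1.755; D ≈ 1.315; E ≈ 1.631.
golden ratio ≈ 1.618; option E is nearest (Δ 0.013).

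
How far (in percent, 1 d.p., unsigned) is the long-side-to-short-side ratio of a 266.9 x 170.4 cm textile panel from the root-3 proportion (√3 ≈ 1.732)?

Ratio = 266.9 / 170.4 ≈ 1.5663.
Ideal root-3 ≈ 1.7321. |1.5663 − 1.7321| / 1.7321 ≈ 9.57% → 9.6%.

9.6%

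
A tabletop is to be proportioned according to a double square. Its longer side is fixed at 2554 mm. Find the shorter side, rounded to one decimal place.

1277.0 mm

2:1 = 2.00000.
Shorter side = 2554 ÷ 2.00000 ≈ 1277.000 → 1277.0 mm.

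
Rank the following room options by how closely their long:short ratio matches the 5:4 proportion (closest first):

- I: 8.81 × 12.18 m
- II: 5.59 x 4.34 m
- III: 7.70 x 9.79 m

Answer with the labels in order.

I: 12.18/8.81 ≈ 1.383 → |1.383 − 1.250| = 0.133
II: 5.59/4.34 ≈ 1.288 → |1.288 − 1.250| = 0.038
III: 9.79/7.70 ≈ 1.271 → |1.271 − 1.250| = 0.021

III, II, I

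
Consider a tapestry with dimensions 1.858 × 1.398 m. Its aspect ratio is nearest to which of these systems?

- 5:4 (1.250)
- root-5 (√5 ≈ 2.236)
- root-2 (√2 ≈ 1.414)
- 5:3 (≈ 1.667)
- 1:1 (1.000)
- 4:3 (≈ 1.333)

4:3

1.858/1.398 ≈ 1.329. Nearest candidates are 4:3 (1.333, off by 0.004) and 5:4 (1.250, off by 0.079).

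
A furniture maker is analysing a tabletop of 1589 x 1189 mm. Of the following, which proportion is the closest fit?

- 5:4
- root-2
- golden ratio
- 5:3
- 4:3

Ratio = 1589 / 1189 ≈ 1.336.
Distances: 5:4 1.250 (Δ 0.086); root-2 1.414 (Δ 0.078); golden ratio 1.618 (Δ 0.282); 5:3 1.667 (Δ 0.331); 4:3 1.333 (Δ 0.003).

4:3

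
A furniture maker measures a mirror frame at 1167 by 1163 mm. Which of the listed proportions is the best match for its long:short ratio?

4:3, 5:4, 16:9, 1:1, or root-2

1:1

Ratio = 1167 / 1163 ≈ 1.003.
Distances: 4:3 1.333 (Δ 0.330); 5:4 1.250 (Δ 0.247); 16:9 1.778 (Δ 0.775); 1:1 1.000 (Δ 0.003); root-2 1.414 (Δ 0.411).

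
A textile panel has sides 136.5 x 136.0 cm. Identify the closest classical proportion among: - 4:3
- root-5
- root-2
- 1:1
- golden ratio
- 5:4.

Ratio = 136.5 / 136.0 ≈ 1.004.
Distances: 4:3 1.333 (Δ 0.329); root-5 2.236 (Δ 1.232); root-2 1.414 (Δ 0.410); 1:1 1.000 (Δ 0.004); golden ratio 1.618 (Δ 0.614); 5:4 1.250 (Δ 0.246).

1:1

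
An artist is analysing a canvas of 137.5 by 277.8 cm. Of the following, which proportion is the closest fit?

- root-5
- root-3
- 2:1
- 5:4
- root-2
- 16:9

2:1

Ratio = 277.8 / 137.5 ≈ 2.020.
Distances: root-5 2.236 (Δ 0.216); root-3 1.732 (Δ 0.288); 2:1 2.000 (Δ 0.020); 5:4 1.250 (Δ 0.770); root-2 1.414 (Δ 0.606); 16:9 1.778 (Δ 0.242).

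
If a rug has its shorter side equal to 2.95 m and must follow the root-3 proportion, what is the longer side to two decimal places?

5.11 m

root-3 ≈ 1.73205.
Longer side = 2.95 × 1.73205 ≈ 5.1095 → 5.11 m.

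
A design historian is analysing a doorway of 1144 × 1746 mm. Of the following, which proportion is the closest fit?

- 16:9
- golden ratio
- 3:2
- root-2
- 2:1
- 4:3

3:2

Ratio = 1746 / 1144 ≈ 1.526.
Distances: 16:9 1.778 (Δ 0.252); golden ratio 1.618 (Δ 0.092); 3:2 1.500 (Δ 0.026); root-2 1.414 (Δ 0.112); 2:1 2.000 (Δ 0.474); 4:3 1.333 (Δ 0.193).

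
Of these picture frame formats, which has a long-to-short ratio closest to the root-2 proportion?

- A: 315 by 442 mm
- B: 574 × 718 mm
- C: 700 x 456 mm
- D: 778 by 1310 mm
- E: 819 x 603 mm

A

Target root-2 ≈ 1.414.
A: 1.403 (Δ0.011)  B: 1.251 (Δ0.163)  C: 1.535 (Δ0.121)  D: 1.684 (Δ0.270)  E: 1.358 (Δ0.056)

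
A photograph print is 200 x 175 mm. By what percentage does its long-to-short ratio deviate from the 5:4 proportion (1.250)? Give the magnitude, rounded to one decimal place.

8.6%

Ratio = 200 / 175 ≈ 1.1429.
Ideal 5:4 = 1.2500. |1.1429 − 1.2500| / 1.2500 ≈ 8.57% → 8.6%.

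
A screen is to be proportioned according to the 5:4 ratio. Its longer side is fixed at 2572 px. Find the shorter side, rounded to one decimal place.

2057.6 px

5:4 = 1.25000.
Shorter side = 2572 ÷ 1.25000 ≈ 2057.600 → 2057.6 px.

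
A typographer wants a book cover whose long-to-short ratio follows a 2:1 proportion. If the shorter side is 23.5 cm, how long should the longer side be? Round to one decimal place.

47.0 cm

2:1 = 2.00000.
Longer side = 23.5 × 2.00000 ≈ 47.000 → 47.0 cm.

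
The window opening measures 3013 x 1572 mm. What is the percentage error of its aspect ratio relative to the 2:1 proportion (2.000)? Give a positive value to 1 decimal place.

Ratio = 3013 / 1572 ≈ 1.9167.
Ideal 2:1 = 2.0000. |1.9167 − 2.0000| / 2.0000 ≈ 4.16% → 4.2%.

4.2%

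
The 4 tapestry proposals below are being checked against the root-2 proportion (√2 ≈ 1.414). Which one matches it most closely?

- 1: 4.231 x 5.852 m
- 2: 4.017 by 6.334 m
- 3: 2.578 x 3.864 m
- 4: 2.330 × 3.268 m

4

Ratios (long/short): 1 ≈ 1.383; 2 ≈ 1.577; 3 ≈ 1.499; 4 ≈ 1.403.
root-2 ≈ 1.414; option 4 is nearest (Δ 0.011).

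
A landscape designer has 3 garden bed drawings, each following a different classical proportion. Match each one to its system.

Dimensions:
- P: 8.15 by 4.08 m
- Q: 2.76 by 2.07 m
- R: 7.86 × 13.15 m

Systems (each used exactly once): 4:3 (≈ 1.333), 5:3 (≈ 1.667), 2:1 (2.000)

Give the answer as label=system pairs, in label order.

Ratios: P ≈ 1.998; Q ≈ 1.333; R ≈ 1.673.
Targets: 4:3 ≈ 1.333; 5:3 ≈ 1.667; 2:1 ≈ 2.000.

P=2:1, Q=4:3, R=5:3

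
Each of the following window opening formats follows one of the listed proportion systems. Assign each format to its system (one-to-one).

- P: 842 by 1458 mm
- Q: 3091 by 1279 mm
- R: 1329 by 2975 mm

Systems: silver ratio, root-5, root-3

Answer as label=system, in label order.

P = 1458/842 ≈ 1.732 → root-3 (1.732)
Q = 3091/1279 ≈ 2.417 → silver ratio (2.414)
R = 2975/1329 ≈ 2.239 → root-5 (2.236)

P=root-3, Q=silver ratio, R=root-5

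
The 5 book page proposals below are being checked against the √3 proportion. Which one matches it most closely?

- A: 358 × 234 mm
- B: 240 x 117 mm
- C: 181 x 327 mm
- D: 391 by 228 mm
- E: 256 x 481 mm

Ratios (long/short): A ≈ 1.530; B ≈ 2.051; C ≈ 1.807; D ≈ 1.715; E ≈ 1.879.
root-3 ≈ 1.732; option D is nearest (Δ 0.017).

D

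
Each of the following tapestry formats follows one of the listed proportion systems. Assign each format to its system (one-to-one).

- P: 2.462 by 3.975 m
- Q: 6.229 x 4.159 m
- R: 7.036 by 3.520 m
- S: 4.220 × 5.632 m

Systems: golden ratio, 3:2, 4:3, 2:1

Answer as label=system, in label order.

Ratios: P ≈ 1.615; Q ≈ 1.498; R ≈ 1.999; S ≈ 1.335.
Targets: golden ratio ≈ 1.618; 3:2 ≈ 1.500; 4:3 ≈ 1.333; 2:1 ≈ 2.000.

P=golden ratio, Q=3:2, R=2:1, S=4:3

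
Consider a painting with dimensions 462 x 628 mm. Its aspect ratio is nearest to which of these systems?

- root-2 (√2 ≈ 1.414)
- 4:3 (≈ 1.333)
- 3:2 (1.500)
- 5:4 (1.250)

4:3

Ratio = 628 / 462 ≈ 1.359.
Distances: root-2 1.414 (Δ 0.055); 4:3 1.333 (Δ 0.026); 3:2 1.500 (Δ 0.141); 5:4 1.250 (Δ 0.109).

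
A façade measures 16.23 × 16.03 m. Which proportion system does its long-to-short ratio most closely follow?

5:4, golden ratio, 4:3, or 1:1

Ratio = 16.23 / 16.03 ≈ 1.012.
Distances: 5:4 1.250 (Δ 0.238); golden ratio 1.618 (Δ 0.606); 4:3 1.333 (Δ 0.321); 1:1 1.000 (Δ 0.012).

1:1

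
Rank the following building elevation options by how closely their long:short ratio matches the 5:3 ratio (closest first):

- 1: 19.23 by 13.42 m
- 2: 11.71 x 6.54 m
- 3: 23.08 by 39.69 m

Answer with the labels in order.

3, 2, 1

1: 19.23/13.42 ≈ 1.433 → |1.433 − 1.667| = 0.234
2: 11.71/6.54 ≈ 1.791 → |1.791 − 1.667| = 0.124
3: 39.69/23.08 ≈ 1.720 → |1.720 − 1.667| = 0.053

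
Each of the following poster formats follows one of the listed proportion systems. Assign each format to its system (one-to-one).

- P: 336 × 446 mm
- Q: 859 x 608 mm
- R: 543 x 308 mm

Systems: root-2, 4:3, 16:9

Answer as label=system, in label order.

P = 446/336 ≈ 1.327 → 4:3 (1.333)
Q = 859/608 ≈ 1.413 → root-2 (1.414)
R = 543/308 ≈ 1.763 → 16:9 (1.778)

P=4:3, Q=root-2, R=16:9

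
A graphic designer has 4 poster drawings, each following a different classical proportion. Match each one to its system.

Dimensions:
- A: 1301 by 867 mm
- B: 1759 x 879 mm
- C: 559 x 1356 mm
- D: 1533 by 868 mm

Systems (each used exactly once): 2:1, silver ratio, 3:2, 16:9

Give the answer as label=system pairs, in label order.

Ratios: A ≈ 1.501; B ≈ 2.001; C ≈ 2.426; D ≈ 1.766.
Targets: 2:1 ≈ 2.000; silver ratio ≈ 2.414; 3:2 ≈ 1.500; 16:9 ≈ 1.778.

A=3:2, B=2:1, C=silver ratio, D=16:9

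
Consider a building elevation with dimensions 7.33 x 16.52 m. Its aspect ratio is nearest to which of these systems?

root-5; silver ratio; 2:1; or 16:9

Ratio = 16.52 / 7.33 ≈ 2.254.
Distances: root-5 2.236 (Δ 0.018); silver ratio 2.414 (Δ 0.160); 2:1 2.000 (Δ 0.254); 16:9 1.778 (Δ 0.476).

root-5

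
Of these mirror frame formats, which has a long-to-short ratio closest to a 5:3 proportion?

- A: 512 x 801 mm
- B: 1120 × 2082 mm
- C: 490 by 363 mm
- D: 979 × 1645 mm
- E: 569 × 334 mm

D

Target 5:3 ≈ 1.667.
A: 1.564 (Δ0.103)  B: 1.859 (Δ0.192)  C: 1.350 (Δ0.317)  D: 1.680 (Δ0.013)  E: 1.704 (Δ0.037)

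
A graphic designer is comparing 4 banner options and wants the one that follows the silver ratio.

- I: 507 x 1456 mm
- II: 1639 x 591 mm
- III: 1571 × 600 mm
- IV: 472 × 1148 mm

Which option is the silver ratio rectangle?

IV

Ratios (long/short): I ≈ 2.872; II ≈ 2.773; III ≈ 2.618; IV ≈ 2.432.
silver ratio ≈ 2.414; option IV is nearest (Δ 0.018).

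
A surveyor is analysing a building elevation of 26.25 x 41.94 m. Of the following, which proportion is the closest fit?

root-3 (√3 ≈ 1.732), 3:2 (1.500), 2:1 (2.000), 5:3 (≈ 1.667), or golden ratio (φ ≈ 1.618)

golden ratio

41.94/26.25 ≈ 1.598. Nearest candidates are golden ratio (1.618, off by 0.020) and 5:3 (1.667, off by 0.069).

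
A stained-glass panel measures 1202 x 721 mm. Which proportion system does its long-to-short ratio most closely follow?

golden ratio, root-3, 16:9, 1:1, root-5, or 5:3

5:3

Ratio = 1202 / 721 ≈ 1.667.
Distances: golden ratio 1.618 (Δ 0.049); root-3 1.732 (Δ 0.065); 16:9 1.778 (Δ 0.111); 1:1 1.000 (Δ 0.667); root-5 2.236 (Δ 0.569); 5:3 1.667 (Δ 0.000).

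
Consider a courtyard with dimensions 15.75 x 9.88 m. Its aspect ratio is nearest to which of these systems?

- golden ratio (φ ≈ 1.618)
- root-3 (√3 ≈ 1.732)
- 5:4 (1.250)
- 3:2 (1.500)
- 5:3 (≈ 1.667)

golden ratio

15.75/9.88 ≈ 1.594. Nearest candidates are golden ratio (1.618, off by 0.024) and 5:3 (1.667, off by 0.073).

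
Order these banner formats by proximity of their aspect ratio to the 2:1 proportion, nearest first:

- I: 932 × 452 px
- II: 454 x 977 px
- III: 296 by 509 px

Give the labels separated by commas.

I: 932/452 ≈ 2.062 → |2.062 − 2.000| = 0.062
II: 977/454 ≈ 2.152 → |2.152 − 2.000| = 0.152
III: 509/296 ≈ 1.720 → |1.720 − 2.000| = 0.280

I, II, III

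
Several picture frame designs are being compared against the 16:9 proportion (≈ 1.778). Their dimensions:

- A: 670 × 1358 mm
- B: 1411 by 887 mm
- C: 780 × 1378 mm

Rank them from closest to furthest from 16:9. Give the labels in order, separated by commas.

C, B, A

Ratios: A = 1358 / 670 ≈ 2.027; B = 1411 / 887 ≈ 1.591; C = 1378 / 780 ≈ 1.767.
|Δ from 1.778|: A 0.249; B 0.187; C 0.011.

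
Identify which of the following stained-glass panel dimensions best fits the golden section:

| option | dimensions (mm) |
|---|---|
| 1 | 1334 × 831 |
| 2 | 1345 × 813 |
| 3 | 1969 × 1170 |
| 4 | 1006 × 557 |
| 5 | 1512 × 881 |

Ratios (long/short): 1 ≈ 1.605; 2 ≈ 1.654; 3 ≈ 1.683; 4 ≈ 1.806; 5 ≈ 1.716.
golden ratio ≈ 1.618; option 1 is nearest (Δ 0.013).

1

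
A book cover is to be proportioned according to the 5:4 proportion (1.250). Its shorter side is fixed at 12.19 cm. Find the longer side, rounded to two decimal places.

5:4 = 1.25000.
Longer side = 12.19 × 1.25000 ≈ 15.2375 → 15.24 cm.

15.24 cm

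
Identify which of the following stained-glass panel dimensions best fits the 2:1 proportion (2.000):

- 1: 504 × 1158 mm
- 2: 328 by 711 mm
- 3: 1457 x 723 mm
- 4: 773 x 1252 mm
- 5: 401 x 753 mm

Ratios (long/short): 1 ≈ 2.298; 2 ≈ 2.168; 3 ≈ 2.015; 4 ≈ 1.620; 5 ≈ 1.878.
2:1 ≈ 2.000; option 3 is nearest (Δ 0.015).

3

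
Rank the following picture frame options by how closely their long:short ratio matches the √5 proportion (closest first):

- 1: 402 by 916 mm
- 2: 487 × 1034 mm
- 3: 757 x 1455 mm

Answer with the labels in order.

1, 2, 3

Ratios: 1 = 916 / 402 ≈ 2.279; 2 = 1034 / 487 ≈ 2.123; 3 = 1455 / 757 ≈ 1.922.
|Δ from 2.236|: 1 0.043; 2 0.113; 3 0.314.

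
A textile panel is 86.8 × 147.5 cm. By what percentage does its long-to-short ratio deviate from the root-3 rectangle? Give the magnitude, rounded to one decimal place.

Ratio = 147.5 / 86.8 ≈ 1.6993.
Ideal root-3 ≈ 1.7321. |1.6993 − 1.7321| / 1.7321 ≈ 1.89% → 1.9%.

1.9%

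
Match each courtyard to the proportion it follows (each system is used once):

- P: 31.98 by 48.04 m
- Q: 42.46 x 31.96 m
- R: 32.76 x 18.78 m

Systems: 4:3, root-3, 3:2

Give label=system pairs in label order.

P = 48.04/31.98 ≈ 1.502 → 3:2 (1.500)
Q = 42.46/31.96 ≈ 1.329 → 4:3 (1.333)
R = 32.76/18.78 ≈ 1.744 → root-3 (1.732)

P=3:2, Q=4:3, R=root-3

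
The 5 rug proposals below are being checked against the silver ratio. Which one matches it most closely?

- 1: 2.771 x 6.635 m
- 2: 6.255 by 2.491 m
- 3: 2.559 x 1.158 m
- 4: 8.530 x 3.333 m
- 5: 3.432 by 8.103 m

1

Ratios (long/short): 1 ≈ 2.394; 2 ≈ 2.511; 3 ≈ 2.210; 4 ≈ 2.559; 5 ≈ 2.361.
silver ratio ≈ 2.414; option 1 is nearest (Δ 0.020).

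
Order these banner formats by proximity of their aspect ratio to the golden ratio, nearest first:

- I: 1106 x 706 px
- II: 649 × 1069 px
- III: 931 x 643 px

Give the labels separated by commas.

I: 1106/706 ≈ 1.567 → |1.567 − 1.618| = 0.051
II: 1069/649 ≈ 1.647 → |1.647 − 1.618| = 0.029
III: 931/643 ≈ 1.448 → |1.448 − 1.618| = 0.170

II, I, III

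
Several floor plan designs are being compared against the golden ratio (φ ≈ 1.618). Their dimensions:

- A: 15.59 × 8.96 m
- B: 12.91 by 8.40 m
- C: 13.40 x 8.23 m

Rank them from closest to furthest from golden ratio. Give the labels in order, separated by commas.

C, B, A

A: 15.59/8.96 ≈ 1.740 → |1.740 − 1.618| = 0.122
B: 12.91/8.40 ≈ 1.537 → |1.537 − 1.618| = 0.081
C: 13.40/8.23 ≈ 1.628 → |1.628 − 1.618| = 0.010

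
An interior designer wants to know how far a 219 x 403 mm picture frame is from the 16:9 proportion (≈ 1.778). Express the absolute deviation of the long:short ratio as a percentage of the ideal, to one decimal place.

Ratio = 403 / 219 ≈ 1.8402.
Ideal 16:9 ≈ 1.7778. |1.8402 − 1.7778| / 1.7778 ≈ 3.51% → 3.5%.

3.5%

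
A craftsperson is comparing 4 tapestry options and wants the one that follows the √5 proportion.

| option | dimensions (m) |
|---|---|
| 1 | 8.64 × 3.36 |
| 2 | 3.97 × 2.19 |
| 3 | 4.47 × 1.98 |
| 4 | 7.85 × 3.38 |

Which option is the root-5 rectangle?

3

Target root-5 ≈ 2.236.
1: 2.571 (Δ0.335)  2: 1.813 (Δ0.423)  3: 2.258 (Δ0.022)  4: 2.322 (Δ0.086)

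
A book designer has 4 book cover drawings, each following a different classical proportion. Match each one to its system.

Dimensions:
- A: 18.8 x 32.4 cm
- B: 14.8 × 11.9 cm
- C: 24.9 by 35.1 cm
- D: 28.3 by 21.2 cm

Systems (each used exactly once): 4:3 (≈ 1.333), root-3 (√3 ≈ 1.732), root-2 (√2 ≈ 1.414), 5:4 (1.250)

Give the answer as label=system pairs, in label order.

A = 32.4/18.8 ≈ 1.723 → root-3 (1.732)
B = 14.8/11.9 ≈ 1.244 → 5:4 (1.250)
C = 35.1/24.9 ≈ 1.410 → root-2 (1.414)
D = 28.3/21.2 ≈ 1.335 → 4:3 (1.333)

A=root-3, B=5:4, C=root-2, D=4:3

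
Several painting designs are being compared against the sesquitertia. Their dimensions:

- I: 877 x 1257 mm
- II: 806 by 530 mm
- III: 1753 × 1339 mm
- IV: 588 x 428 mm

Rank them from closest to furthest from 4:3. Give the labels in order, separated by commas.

Ratios: I = 1257 / 877 ≈ 1.433; II = 806 / 530 ≈ 1.521; III = 1753 / 1339 ≈ 1.309; IV = 588 / 428 ≈ 1.374.
|Δ from 1.333|: I 0.100; II 0.188; III 0.024; IV 0.041.

III, IV, I, II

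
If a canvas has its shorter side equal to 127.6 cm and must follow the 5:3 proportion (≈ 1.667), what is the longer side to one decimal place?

5:3 ≈ 1.66667.
Longer side = 127.6 × 1.66667 ≈ 212.667 → 212.7 cm.

212.7 cm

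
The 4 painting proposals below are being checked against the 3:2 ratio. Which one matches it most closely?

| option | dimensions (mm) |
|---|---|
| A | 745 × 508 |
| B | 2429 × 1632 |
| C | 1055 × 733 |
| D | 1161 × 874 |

B

Target 3:2 ≈ 1.500.
A: 1.467 (Δ0.033)  B: 1.488 (Δ0.012)  C: 1.439 (Δ0.061)  D: 1.328 (Δ0.172)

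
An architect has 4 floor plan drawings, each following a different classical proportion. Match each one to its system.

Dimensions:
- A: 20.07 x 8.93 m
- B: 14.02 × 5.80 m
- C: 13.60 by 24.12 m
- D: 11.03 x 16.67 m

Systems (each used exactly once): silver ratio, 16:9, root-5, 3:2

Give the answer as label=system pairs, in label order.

A=root-5, B=silver ratio, C=16:9, D=3:2

A = 20.07/8.93 ≈ 2.247 → root-5 (2.236)
B = 14.02/5.80 ≈ 2.417 → silver ratio (2.414)
C = 24.12/13.60 ≈ 1.774 → 16:9 (1.778)
D = 16.67/11.03 ≈ 1.511 → 3:2 (1.500)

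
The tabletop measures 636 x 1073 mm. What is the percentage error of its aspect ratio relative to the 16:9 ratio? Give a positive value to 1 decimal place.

Ratio = 1073 / 636 ≈ 1.6871.
Ideal 16:9 ≈ 1.7778. |1.6871 − 1.7778| / 1.7778 ≈ 5.10% → 5.1%.

5.1%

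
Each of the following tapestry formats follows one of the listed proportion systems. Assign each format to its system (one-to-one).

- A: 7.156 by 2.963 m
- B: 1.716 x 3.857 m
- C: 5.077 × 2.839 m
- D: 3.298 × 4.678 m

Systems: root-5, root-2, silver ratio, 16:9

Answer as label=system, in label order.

A=silver ratio, B=root-5, C=16:9, D=root-2

Ratios: A ≈ 2.415; B ≈ 2.248; C ≈ 1.788; D ≈ 1.418.
Targets: root-5 ≈ 2.236; root-2 ≈ 1.414; silver ratio ≈ 2.414; 16:9 ≈ 1.778.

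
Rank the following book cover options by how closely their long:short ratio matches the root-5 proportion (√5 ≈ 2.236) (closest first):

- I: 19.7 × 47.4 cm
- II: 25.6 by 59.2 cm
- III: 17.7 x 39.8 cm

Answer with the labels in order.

III, II, I

I: 47.4/19.7 ≈ 2.406 → |2.406 − 2.236| = 0.170
II: 59.2/25.6 ≈ 2.312 → |2.312 − 2.236| = 0.076
III: 39.8/17.7 ≈ 2.249 → |2.249 − 2.236| = 0.013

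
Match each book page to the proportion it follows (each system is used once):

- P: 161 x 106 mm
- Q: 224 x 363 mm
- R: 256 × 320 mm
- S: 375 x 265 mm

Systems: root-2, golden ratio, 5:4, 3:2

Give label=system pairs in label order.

P=3:2, Q=golden ratio, R=5:4, S=root-2

P = 161/106 ≈ 1.519 → 3:2 (1.500)
Q = 363/224 ≈ 1.621 → golden ratio (1.618)
R = 320/256 ≈ 1.250 → 5:4 (1.250)
S = 375/265 ≈ 1.415 → root-2 (1.414)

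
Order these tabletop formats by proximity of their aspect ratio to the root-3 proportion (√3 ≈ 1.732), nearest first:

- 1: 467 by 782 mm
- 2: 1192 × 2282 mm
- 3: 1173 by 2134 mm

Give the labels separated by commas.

Ratios: 1 = 782 / 467 ≈ 1.675; 2 = 2282 / 1192 ≈ 1.914; 3 = 2134 / 1173 ≈ 1.819.
|Δ from 1.732|: 1 0.057; 2 0.182; 3 0.087.

1, 3, 2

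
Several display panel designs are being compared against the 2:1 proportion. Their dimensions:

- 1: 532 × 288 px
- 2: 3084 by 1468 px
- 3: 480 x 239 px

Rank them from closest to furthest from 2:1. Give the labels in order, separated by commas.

1: 532/288 ≈ 1.847 → |1.847 − 2.000| = 0.153
2: 3084/1468 ≈ 2.101 → |2.101 − 2.000| = 0.101
3: 480/239 ≈ 2.008 → |2.008 − 2.000| = 0.008

3, 2, 1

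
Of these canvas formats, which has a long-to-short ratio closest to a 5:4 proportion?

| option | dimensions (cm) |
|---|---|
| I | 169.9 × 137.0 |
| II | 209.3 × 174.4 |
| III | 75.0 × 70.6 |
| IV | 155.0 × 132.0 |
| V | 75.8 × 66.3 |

Target 5:4 ≈ 1.250.
I: 1.240 (Δ0.010)  II: 1.200 (Δ0.050)  III: 1.062 (Δ0.188)  IV: 1.174 (Δ0.076)  V: 1.143 (Δ0.107)

I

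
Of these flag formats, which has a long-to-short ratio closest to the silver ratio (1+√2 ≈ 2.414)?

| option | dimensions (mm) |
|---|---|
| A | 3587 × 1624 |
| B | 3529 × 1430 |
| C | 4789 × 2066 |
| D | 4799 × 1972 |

D

Target silver ratio ≈ 2.414.
A: 2.209 (Δ0.205)  B: 2.468 (Δ0.054)  C: 2.318 (Δ0.096)  D: 2.434 (Δ0.020)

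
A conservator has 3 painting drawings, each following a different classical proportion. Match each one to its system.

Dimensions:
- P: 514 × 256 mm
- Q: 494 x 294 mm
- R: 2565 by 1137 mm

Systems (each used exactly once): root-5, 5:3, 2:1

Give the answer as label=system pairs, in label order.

P=2:1, Q=5:3, R=root-5

Ratios: P ≈ 2.008; Q ≈ 1.680; R ≈ 2.256.
Targets: root-5 ≈ 2.236; 5:3 ≈ 1.667; 2:1 ≈ 2.000.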